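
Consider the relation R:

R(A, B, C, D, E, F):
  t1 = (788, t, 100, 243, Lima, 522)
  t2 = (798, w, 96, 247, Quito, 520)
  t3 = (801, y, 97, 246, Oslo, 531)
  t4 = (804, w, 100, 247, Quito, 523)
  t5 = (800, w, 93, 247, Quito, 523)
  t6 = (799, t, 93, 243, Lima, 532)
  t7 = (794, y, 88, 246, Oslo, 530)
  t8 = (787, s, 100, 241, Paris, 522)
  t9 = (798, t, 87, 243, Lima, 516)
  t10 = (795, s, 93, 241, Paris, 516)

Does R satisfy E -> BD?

Yes

E=Lima: rows 1, 6, 9 → {B,D} = (t, 243), (t, 243), (t, 243) ✓
E=Quito: rows 2, 4, 5 → {B,D} = (w, 247), (w, 247), (w, 247) ✓
E=Oslo: rows 3, 7 → {B,D} = (y, 246), (y, 246) ✓
E=Paris: rows 8, 10 → {B,D} = (s, 241), (s, 241) ✓
Every E value is associated with a single BD value, so E -> BD holds.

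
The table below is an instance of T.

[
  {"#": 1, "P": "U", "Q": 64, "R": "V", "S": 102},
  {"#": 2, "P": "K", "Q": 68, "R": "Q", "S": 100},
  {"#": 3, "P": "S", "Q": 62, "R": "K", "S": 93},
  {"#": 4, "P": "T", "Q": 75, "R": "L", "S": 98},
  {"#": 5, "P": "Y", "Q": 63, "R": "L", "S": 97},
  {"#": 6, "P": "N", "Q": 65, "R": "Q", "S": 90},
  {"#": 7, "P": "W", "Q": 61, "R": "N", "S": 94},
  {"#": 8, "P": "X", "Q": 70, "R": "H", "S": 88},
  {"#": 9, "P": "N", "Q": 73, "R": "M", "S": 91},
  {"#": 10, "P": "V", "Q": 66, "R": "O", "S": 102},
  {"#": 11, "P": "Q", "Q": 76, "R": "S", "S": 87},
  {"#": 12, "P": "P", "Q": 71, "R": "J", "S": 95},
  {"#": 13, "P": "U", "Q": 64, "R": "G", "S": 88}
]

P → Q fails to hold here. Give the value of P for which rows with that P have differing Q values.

P=U: rows 1, 13 → Q = 64, 64 ✓
P=K: row 2 → Q = 68 ✓
P=S: row 3 → Q = 62 ✓
P=T: row 4 → Q = 75 ✓
P=Y: row 5 → Q = 63 ✓
P=N: rows 6, 9 → Q takes values {65, 73} — violation
P=W: row 7 → Q = 61 ✓
P=X: row 8 → Q = 70 ✓
P=V: row 10 → Q = 66 ✓
P=Q: row 11 → Q = 76 ✓
P=P: row 12 → Q = 71 ✓
The only P value with inconsistent Q is P=N.

N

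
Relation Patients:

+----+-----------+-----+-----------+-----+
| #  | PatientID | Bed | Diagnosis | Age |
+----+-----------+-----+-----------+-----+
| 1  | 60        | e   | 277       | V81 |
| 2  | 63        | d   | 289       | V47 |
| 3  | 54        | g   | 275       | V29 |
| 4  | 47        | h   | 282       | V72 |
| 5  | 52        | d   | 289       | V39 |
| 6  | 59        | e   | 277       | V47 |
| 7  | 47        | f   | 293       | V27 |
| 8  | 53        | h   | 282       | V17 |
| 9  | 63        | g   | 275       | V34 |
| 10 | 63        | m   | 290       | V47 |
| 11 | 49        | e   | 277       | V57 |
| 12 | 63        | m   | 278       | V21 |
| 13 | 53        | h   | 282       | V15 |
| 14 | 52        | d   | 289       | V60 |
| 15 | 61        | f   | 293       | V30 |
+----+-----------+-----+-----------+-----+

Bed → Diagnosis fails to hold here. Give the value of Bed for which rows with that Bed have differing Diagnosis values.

m

Bed=e: rows 1, 6, 11 → Diagnosis = 277, 277, 277 ✓
Bed=d: rows 2, 5, 14 → Diagnosis = 289, 289, 289 ✓
Bed=g: rows 3, 9 → Diagnosis = 275, 275 ✓
Bed=h: rows 4, 8, 13 → Diagnosis = 282, 282, 282 ✓
Bed=f: rows 7, 15 → Diagnosis = 293, 293 ✓
Bed=m: rows 10, 12 → Diagnosis takes values {290, 278} — violation
The only Bed value with inconsistent Diagnosis is Bed=m.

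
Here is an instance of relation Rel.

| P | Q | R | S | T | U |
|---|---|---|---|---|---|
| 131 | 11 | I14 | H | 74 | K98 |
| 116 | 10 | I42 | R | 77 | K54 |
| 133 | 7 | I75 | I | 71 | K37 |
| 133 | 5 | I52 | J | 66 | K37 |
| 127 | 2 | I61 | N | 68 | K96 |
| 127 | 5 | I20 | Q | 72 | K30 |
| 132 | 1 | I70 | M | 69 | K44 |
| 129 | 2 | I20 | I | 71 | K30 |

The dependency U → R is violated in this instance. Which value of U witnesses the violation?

U=K98: 1 row → R = I14 ✓
U=K54: 1 row → R = I42 ✓
U=K37: 2 rows → R takes values {I75, I52} — violation
U=K96: 1 row → R = I61 ✓
U=K30: 2 rows → R = I20, I20 ✓
U=K44: 1 row → R = I70 ✓
The only U value with inconsistent R is U=K37.

K37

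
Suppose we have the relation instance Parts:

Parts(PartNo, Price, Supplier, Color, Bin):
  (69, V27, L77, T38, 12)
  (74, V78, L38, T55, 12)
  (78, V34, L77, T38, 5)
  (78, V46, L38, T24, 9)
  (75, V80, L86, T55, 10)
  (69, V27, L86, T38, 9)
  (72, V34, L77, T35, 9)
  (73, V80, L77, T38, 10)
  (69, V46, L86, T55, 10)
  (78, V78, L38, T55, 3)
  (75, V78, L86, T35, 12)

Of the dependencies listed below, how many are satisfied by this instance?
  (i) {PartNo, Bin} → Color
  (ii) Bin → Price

1

(i) {PartNo, Bin} → Color: every LHS value maps to a single RHS value — holds.
(ii) Bin → Price: Bin=12: 3 rows → Price takes values {V27, V78} — violation; Bin=9: 3 rows → Price takes values {V46, V27, V34} — violation; Bin=10: 3 rows → Price takes values {V80, V46} — violation — fails.
1 of the 2 dependencies holds.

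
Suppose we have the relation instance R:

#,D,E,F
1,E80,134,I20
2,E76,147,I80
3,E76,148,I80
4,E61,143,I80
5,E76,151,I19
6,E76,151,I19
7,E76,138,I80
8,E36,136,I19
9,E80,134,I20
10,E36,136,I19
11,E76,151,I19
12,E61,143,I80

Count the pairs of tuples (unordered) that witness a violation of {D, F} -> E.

3

(D=E80, F=I20): all 2 rows agree on E — 0 pairs.
(D=E76, F=I80): violating pairs (2,3), (2,7), (3,7) — 3 pairs.
(D=E61, F=I80): all 2 rows agree on E — 0 pairs.
(D=E76, F=I19): all 3 rows agree on E — 0 pairs.
(D=E36, F=I19): all 2 rows agree on E — 0 pairs.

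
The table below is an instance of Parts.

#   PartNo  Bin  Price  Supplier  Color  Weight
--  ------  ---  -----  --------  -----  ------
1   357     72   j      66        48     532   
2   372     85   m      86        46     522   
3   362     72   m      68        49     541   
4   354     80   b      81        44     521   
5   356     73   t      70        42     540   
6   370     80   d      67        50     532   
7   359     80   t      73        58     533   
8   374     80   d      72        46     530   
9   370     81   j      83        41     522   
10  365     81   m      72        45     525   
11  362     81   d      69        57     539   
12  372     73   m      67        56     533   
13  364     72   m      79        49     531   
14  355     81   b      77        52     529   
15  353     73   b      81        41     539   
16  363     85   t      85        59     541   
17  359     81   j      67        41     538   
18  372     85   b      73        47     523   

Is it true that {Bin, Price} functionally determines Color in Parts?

(Bin=72, Price=j): row 1 → Color = 48 ✓
(Bin=85, Price=m): row 2 → Color = 46 ✓
(Bin=72, Price=m): rows 3, 13 → Color = 49, 49 ✓
(Bin=80, Price=b): row 4 → Color = 44 ✓
(Bin=73, Price=t): row 5 → Color = 42 ✓
(Bin=80, Price=d): rows 6, 8 → Color takes values {50, 46} — violation
(Bin=80, Price=t): row 7 → Color = 58 ✓
(Bin=81, Price=j): rows 9, 17 → Color = 41, 41 ✓
(Bin=81, Price=m): row 10 → Color = 45 ✓
(Bin=81, Price=d): row 11 → Color = 57 ✓
(Bin=73, Price=m): row 12 → Color = 56 ✓
(Bin=81, Price=b): row 14 → Color = 52 ✓
(Bin=73, Price=b): row 15 → Color = 41 ✓
(Bin=85, Price=t): row 16 → Color = 59 ✓
(Bin=85, Price=b): row 18 → Color = 47 ✓
Two rows agree on {Bin, Price} but differ on Color, so {Bin, Price} → Color does not hold.

No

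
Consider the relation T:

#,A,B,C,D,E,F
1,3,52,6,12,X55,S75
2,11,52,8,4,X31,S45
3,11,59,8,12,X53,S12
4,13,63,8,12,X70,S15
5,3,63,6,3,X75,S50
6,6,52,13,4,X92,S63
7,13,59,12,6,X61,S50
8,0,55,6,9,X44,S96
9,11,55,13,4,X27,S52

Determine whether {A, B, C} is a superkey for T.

All 9 rows have distinct {A, B, C} values, so {A, B, C} → (all attributes) holds and {A, B, C} is a superkey.

Yes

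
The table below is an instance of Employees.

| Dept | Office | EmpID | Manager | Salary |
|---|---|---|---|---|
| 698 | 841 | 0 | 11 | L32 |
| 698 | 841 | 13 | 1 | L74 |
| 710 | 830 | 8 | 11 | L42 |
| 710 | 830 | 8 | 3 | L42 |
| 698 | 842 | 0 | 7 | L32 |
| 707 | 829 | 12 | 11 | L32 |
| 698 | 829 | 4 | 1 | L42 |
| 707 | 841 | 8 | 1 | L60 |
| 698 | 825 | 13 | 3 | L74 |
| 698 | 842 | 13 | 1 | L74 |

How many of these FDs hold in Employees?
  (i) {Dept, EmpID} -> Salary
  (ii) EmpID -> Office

(i) {Dept, EmpID} -> Salary: every LHS value maps to a single RHS value — holds.
(ii) EmpID -> Office: EmpID=0: 2 rows → Office takes values {841, 842} — violation; EmpID=13: 3 rows → Office takes values {841, 825, 842} — violation; EmpID=8: 3 rows → Office takes values {830, 841} — violation — fails.
1 of the 2 dependencies holds.

1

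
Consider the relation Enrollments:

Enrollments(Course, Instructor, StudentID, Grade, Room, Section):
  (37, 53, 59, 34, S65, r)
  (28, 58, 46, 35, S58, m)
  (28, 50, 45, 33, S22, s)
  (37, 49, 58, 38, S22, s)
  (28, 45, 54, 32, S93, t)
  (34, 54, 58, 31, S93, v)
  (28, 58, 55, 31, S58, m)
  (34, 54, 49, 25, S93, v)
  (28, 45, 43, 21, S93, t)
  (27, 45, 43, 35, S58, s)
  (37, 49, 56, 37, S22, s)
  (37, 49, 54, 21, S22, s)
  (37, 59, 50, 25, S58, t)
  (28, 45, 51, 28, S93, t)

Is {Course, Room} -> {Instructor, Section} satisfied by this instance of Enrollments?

Yes

(Course=37, Room=S65): 1 row → {Instructor,Section} = (53, r) ✓
(Course=28, Room=S58): 2 rows → {Instructor,Section} = (58, m), (58, m) ✓
(Course=28, Room=S22): 1 row → {Instructor,Section} = (50, s) ✓
(Course=37, Room=S22): 3 rows → {Instructor,Section} = (49, s), (49, s), (49, s) ✓
(Course=28, Room=S93): 3 rows → {Instructor,Section} = (45, t), (45, t), (45, t) ✓
(Course=34, Room=S93): 2 rows → {Instructor,Section} = (54, v), (54, v) ✓
(Course=27, Room=S58): 1 row → {Instructor,Section} = (45, s) ✓
(Course=37, Room=S58): 1 row → {Instructor,Section} = (59, t) ✓
Every {Course, Room} value is associated with a single {Instructor, Section} value, so {Course, Room} -> {Instructor, Section} holds.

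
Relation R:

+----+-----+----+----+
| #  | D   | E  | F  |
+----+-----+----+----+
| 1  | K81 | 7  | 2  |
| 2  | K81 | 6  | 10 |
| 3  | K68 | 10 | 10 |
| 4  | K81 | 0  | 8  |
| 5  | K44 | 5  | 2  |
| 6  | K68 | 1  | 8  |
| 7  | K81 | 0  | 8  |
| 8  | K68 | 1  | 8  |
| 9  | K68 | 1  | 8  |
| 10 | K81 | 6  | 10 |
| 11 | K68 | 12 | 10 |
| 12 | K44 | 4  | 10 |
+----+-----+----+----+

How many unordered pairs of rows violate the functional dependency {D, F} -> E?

1

(D=K81, F=10): all 2 rows agree on E — 0 pairs.
(D=K68, F=10): violating pairs (3,11) — 1 pair.
(D=K81, F=8): all 2 rows agree on E — 0 pairs.
(D=K68, F=8): all 3 rows agree on E — 0 pairs.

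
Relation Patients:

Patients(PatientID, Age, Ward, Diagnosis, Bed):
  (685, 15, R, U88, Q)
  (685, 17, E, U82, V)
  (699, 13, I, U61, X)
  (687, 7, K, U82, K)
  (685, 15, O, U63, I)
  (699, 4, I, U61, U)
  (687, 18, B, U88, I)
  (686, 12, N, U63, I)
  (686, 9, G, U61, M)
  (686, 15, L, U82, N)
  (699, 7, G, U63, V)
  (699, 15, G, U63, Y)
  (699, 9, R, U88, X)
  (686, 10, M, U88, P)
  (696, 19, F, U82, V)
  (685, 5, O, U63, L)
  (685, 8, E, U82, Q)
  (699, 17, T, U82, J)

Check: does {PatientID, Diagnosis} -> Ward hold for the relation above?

(PatientID=685, Diagnosis=U88): 1 row → Ward = R ✓
(PatientID=685, Diagnosis=U82): 2 rows → Ward = E, E ✓
(PatientID=699, Diagnosis=U61): 2 rows → Ward = I, I ✓
(PatientID=687, Diagnosis=U82): 1 row → Ward = K ✓
(PatientID=685, Diagnosis=U63): 2 rows → Ward = O, O ✓
(PatientID=687, Diagnosis=U88): 1 row → Ward = B ✓
(PatientID=686, Diagnosis=U63): 1 row → Ward = N ✓
(PatientID=686, Diagnosis=U61): 1 row → Ward = G ✓
(PatientID=686, Diagnosis=U82): 1 row → Ward = L ✓
(PatientID=699, Diagnosis=U63): 2 rows → Ward = G, G ✓
(PatientID=699, Diagnosis=U88): 1 row → Ward = R ✓
(PatientID=686, Diagnosis=U88): 1 row → Ward = M ✓
(PatientID=696, Diagnosis=U82): 1 row → Ward = F ✓
(PatientID=699, Diagnosis=U82): 1 row → Ward = T ✓
Every {PatientID, Diagnosis} value is associated with a single Ward value, so {PatientID, Diagnosis} -> Ward holds.

Yes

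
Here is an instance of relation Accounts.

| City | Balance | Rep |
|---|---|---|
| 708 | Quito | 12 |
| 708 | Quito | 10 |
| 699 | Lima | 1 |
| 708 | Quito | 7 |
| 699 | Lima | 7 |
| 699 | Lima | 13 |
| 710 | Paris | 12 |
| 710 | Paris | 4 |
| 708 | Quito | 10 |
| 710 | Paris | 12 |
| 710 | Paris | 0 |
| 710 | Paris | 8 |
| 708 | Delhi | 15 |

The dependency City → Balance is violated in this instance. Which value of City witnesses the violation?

City=708: 5 rows → Balance takes values {Quito, Delhi} — violation
City=699: 3 rows → Balance = Lima, Lima, Lima ✓
City=710: 5 rows → Balance = Paris, Paris, Paris, Paris, Paris ✓
The only City value with inconsistent Balance is City=708.

708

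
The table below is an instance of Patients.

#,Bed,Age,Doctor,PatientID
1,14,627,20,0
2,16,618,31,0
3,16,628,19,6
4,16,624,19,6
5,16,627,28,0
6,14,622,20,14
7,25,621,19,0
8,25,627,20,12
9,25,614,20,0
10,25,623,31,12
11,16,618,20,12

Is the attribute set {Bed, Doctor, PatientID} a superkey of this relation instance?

Rows 3 and 4 have the same {Bed, Doctor, PatientID} value (Bed=16, Doctor=19, PatientID=6) but are distinct tuples, so {Bed, Doctor, PatientID} does not determine every attribute — not a superkey.

No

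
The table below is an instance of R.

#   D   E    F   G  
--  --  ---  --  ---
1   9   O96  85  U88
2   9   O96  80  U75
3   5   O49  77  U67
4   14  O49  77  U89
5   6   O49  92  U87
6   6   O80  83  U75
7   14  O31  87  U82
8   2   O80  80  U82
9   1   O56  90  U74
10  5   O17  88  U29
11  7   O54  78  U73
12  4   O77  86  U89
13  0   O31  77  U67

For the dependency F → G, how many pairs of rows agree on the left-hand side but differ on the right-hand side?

F=80: violating pairs (2,8) — 1 pair.
F=77: violating pairs (3,4), (4,13) — 2 pairs.

3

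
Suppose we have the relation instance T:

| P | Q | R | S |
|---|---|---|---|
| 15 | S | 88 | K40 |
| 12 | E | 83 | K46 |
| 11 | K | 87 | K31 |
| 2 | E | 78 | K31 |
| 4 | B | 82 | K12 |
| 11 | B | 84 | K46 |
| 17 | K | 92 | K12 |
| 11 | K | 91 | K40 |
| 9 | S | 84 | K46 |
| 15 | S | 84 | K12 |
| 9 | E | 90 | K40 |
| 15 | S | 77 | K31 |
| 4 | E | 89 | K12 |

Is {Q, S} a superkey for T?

Yes

All 13 rows have distinct {Q, S} values, so {Q, S} → (all attributes) holds and {Q, S} is a superkey.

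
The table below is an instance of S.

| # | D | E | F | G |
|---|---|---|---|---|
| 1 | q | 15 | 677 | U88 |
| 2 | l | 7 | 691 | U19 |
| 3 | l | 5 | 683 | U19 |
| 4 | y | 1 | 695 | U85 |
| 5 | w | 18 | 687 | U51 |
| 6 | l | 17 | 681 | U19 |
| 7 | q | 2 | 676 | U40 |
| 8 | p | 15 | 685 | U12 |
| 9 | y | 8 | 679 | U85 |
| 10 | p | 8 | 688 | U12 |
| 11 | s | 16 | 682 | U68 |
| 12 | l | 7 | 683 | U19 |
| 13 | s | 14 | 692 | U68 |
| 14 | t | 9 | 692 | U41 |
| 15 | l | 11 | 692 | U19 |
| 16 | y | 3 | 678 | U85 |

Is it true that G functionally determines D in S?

Yes

G=U88: row 1 → D = q ✓
G=U19: rows 2, 3, 6, 12, 15 → D = l, l, l, l, l ✓
G=U85: rows 4, 9, 16 → D = y, y, y ✓
G=U51: row 5 → D = w ✓
G=U40: row 7 → D = q ✓
G=U12: rows 8, 10 → D = p, p ✓
G=U68: rows 11, 13 → D = s, s ✓
G=U41: row 14 → D = t ✓
Every G value is associated with a single D value, so G → D holds.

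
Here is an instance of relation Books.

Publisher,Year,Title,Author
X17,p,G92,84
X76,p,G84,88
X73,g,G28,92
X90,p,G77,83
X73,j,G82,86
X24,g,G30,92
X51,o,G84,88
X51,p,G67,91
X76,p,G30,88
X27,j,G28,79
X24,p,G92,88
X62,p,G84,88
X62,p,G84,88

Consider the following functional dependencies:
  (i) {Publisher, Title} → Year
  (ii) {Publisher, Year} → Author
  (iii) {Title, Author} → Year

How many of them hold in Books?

(i) {Publisher, Title} → Year: every LHS value maps to a single RHS value — holds.
(ii) {Publisher, Year} → Author: every LHS value maps to a single RHS value — holds.
(iii) {Title, Author} → Year: (Title=G84, Author=88): 4 rows → Year takes values {p, o} — violation — fails.
2 of the 3 dependencies hold.

2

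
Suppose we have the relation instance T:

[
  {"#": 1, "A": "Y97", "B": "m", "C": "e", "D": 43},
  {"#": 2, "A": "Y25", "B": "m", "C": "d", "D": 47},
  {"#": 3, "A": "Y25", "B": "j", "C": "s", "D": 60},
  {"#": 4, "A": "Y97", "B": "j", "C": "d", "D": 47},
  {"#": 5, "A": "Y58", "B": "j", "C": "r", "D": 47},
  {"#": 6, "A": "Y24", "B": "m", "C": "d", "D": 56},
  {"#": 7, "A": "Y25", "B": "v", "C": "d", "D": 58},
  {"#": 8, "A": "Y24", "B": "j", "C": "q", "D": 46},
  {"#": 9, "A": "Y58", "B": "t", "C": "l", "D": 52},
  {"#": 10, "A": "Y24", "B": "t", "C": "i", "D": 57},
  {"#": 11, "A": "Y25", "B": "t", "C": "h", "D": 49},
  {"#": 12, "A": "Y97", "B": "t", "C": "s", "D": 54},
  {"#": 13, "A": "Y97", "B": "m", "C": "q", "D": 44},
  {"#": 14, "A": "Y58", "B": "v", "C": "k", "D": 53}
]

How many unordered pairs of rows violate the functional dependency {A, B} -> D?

1

(A=Y97, B=m): violating pairs (1,13) — 1 pair.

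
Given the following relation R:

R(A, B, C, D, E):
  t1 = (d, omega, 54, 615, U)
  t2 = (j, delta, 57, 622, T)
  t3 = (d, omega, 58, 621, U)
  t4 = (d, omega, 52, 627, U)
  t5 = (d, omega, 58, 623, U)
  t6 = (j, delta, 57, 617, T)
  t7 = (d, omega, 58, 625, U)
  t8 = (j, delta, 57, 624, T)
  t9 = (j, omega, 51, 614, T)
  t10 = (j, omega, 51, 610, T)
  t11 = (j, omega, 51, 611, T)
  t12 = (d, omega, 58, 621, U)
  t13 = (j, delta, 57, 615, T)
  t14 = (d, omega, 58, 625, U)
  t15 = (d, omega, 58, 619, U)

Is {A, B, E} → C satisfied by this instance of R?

No

(A=d, B=omega, E=U): rows 1, 3, 4, 5, 7, 12, 14, 15 → C takes values {54, 58, 52} — violation
(A=j, B=delta, E=T): rows 2, 6, 8, 13 → C = 57, 57, 57, 57 ✓
(A=j, B=omega, E=T): rows 9, 10, 11 → C = 51, 51, 51 ✓
Two rows agree on {A, B, E} but differ on C, so {A, B, E} → C does not hold.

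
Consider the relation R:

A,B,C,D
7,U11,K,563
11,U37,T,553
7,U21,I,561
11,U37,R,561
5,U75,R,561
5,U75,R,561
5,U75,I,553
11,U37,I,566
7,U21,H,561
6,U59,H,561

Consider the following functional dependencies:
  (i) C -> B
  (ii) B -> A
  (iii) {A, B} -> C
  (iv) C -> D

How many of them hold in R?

(i) C -> B: C=I: 3 rows → B takes values {U21, U75, U37} — violation; C=R: 3 rows → B takes values {U37, U75} — violation; C=H: 2 rows → B takes values {U21, U59} — violation — fails.
(ii) B -> A: every LHS value maps to a single RHS value — holds.
(iii) {A, B} -> C: (A=11, B=U37): 3 rows → C takes values {T, R, I} — violation; (A=7, B=U21): 2 rows → C takes values {I, H} — violation; (A=5, B=U75): 3 rows → C takes values {R, I} — violation — fails.
(iv) C -> D: C=I: 3 rows → D takes values {561, 553, 566} — violation — fails.
1 of the 4 dependencies holds.

1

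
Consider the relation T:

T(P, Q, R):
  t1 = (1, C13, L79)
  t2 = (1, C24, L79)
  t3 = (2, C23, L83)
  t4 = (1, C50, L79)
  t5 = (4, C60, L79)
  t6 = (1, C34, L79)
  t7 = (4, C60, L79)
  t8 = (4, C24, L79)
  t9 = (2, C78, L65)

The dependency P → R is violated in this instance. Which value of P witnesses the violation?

2

P=1: rows 1, 2, 4, 6 → R = L79, L79, L79, L79 ✓
P=2: rows 3, 9 → R takes values {L83, L65} — violation
P=4: rows 5, 7, 8 → R = L79, L79, L79 ✓
The only P value with inconsistent R is P=2.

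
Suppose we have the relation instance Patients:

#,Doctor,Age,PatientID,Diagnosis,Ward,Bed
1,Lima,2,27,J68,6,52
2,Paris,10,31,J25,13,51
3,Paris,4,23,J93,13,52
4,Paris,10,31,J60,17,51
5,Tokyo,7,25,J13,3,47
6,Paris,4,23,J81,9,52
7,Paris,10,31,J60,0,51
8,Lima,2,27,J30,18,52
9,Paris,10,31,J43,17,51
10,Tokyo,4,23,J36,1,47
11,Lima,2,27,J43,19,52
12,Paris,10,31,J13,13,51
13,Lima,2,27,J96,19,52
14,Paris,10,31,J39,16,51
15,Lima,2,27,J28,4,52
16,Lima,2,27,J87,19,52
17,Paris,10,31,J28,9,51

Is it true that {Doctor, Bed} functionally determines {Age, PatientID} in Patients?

No

(Doctor=Lima, Bed=52): rows 1, 8, 11, 13, 15, 16 → {Age,PatientID} = (2, 27), (2, 27), (2, 27), (2, 27), (2, 27), (2, 27) ✓
(Doctor=Paris, Bed=51): rows 2, 4, 7, 9, 12, 14, 17 → {Age,PatientID} = (10, 31), (10, 31), (10, 31), (10, 31), (10, 31), (10, 31), (10, 31) ✓
(Doctor=Paris, Bed=52): rows 3, 6 → {Age,PatientID} = (4, 23), (4, 23) ✓
(Doctor=Tokyo, Bed=47): rows 5, 10 → {Age,PatientID} takes values {(7, 25), (4, 23)} — violation
Two rows agree on {Doctor, Bed} but differ on {Age, PatientID}, so {Doctor, Bed} → {Age, PatientID} does not hold.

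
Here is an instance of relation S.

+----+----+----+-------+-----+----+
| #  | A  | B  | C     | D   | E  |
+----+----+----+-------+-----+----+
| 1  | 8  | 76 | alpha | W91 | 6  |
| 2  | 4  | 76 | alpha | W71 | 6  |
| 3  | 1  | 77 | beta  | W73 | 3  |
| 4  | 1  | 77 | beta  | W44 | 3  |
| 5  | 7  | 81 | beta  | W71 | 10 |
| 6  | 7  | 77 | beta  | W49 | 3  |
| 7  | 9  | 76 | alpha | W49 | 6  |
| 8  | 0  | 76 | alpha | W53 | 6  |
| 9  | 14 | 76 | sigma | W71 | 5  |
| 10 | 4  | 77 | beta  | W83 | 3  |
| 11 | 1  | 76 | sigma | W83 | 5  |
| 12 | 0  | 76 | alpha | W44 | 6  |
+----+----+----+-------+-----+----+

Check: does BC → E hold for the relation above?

Yes

(B=76, C=alpha): rows 1, 2, 7, 8, 12 → E = 6, 6, 6, 6, 6 ✓
(B=77, C=beta): rows 3, 4, 6, 10 → E = 3, 3, 3, 3 ✓
(B=81, C=beta): row 5 → E = 10 ✓
(B=76, C=sigma): rows 9, 11 → E = 5, 5 ✓
Every BC value is associated with a single E value, so BC → E holds.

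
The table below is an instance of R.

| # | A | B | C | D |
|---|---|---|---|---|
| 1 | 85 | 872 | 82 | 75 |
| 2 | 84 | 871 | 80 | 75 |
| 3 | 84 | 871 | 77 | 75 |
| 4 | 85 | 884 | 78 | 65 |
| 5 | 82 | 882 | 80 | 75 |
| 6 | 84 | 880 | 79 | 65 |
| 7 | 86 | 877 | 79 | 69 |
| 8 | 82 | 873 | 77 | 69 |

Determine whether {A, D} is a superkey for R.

Rows 2 and 3 have the same {A, D} value (A=84, D=75) but are distinct tuples, so {A, D} does not determine every attribute — not a superkey.

No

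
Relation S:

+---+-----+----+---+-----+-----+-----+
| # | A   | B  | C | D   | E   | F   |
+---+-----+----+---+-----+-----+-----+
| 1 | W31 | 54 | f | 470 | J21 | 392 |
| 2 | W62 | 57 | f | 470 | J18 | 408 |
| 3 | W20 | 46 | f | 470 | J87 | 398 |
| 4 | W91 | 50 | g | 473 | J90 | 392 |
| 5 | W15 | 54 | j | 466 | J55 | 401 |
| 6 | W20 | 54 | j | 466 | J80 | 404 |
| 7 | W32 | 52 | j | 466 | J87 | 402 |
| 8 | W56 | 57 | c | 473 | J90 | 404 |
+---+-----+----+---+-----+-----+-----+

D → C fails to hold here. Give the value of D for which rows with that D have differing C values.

473

D=470: rows 1, 2, 3 → C = f, f, f ✓
D=473: rows 4, 8 → C takes values {g, c} — violation
D=466: rows 5, 6, 7 → C = j, j, j ✓
The only D value with inconsistent C is D=473.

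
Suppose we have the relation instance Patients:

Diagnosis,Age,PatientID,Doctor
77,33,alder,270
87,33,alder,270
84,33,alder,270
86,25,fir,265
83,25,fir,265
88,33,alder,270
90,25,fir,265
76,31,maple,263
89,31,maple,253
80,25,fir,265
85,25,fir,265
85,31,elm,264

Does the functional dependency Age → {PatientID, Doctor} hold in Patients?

No

Age=33: 4 rows → {PatientID,Doctor} = (alder, 270), (alder, 270), (alder, 270), (alder, 270) ✓
Age=25: 5 rows → {PatientID,Doctor} = (fir, 265), (fir, 265), (fir, 265), (fir, 265), (fir, 265) ✓
Age=31: 3 rows → {PatientID,Doctor} takes values {(maple, 263), (maple, 253), (elm, 264)} — violation
Two rows agree on Age but differ on {PatientID, Doctor}, so Age → {PatientID, Doctor} does not hold.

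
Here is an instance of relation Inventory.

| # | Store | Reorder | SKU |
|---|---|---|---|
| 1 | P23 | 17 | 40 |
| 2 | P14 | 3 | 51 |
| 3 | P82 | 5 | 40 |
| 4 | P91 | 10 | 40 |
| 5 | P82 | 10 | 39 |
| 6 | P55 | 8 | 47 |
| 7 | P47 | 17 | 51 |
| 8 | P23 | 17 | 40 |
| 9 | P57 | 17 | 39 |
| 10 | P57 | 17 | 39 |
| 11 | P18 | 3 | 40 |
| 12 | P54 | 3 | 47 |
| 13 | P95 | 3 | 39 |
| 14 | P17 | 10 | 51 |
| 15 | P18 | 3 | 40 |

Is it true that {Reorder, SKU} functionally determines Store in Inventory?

(Reorder=17, SKU=40): rows 1, 8 → Store = P23, P23 ✓
(Reorder=3, SKU=51): row 2 → Store = P14 ✓
(Reorder=5, SKU=40): row 3 → Store = P82 ✓
(Reorder=10, SKU=40): row 4 → Store = P91 ✓
(Reorder=10, SKU=39): row 5 → Store = P82 ✓
(Reorder=8, SKU=47): row 6 → Store = P55 ✓
(Reorder=17, SKU=51): row 7 → Store = P47 ✓
(Reorder=17, SKU=39): rows 9, 10 → Store = P57, P57 ✓
(Reorder=3, SKU=40): rows 11, 15 → Store = P18, P18 ✓
(Reorder=3, SKU=47): row 12 → Store = P54 ✓
(Reorder=3, SKU=39): row 13 → Store = P95 ✓
(Reorder=10, SKU=51): row 14 → Store = P17 ✓
Every {Reorder, SKU} value is associated with a single Store value, so {Reorder, SKU} → Store holds.

Yes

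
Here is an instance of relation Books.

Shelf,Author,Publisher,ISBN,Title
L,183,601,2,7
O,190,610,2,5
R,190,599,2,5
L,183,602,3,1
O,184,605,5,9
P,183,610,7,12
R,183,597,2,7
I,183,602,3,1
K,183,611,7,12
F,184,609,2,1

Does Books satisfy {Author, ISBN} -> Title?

(Author=183, ISBN=2): 2 rows → Title = 7, 7 ✓
(Author=190, ISBN=2): 2 rows → Title = 5, 5 ✓
(Author=183, ISBN=3): 2 rows → Title = 1, 1 ✓
(Author=184, ISBN=5): 1 row → Title = 9 ✓
(Author=183, ISBN=7): 2 rows → Title = 12, 12 ✓
(Author=184, ISBN=2): 1 row → Title = 1 ✓
Every {Author, ISBN} value is associated with a single Title value, so {Author, ISBN} -> Title holds.

Yes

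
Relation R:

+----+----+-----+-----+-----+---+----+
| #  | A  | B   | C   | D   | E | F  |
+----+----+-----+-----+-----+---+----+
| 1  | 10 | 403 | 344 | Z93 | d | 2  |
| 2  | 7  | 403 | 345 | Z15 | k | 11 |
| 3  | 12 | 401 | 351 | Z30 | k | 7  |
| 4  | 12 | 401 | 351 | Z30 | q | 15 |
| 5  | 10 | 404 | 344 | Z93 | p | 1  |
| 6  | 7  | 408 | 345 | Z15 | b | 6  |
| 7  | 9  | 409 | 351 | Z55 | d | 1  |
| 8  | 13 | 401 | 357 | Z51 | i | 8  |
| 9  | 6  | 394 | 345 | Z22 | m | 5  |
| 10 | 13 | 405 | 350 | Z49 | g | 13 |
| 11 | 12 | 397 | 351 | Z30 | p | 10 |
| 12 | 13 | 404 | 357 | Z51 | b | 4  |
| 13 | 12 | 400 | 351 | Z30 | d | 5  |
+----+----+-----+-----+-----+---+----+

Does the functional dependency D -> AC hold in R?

Yes

D=Z93: rows 1, 5 → {A,C} = (10, 344), (10, 344) ✓
D=Z15: rows 2, 6 → {A,C} = (7, 345), (7, 345) ✓
D=Z30: rows 3, 4, 11, 13 → {A,C} = (12, 351), (12, 351), (12, 351), (12, 351) ✓
D=Z55: row 7 → {A,C} = (9, 351) ✓
D=Z51: rows 8, 12 → {A,C} = (13, 357), (13, 357) ✓
D=Z22: row 9 → {A,C} = (6, 345) ✓
D=Z49: row 10 → {A,C} = (13, 350) ✓
Every D value is associated with a single AC value, so D -> AC holds.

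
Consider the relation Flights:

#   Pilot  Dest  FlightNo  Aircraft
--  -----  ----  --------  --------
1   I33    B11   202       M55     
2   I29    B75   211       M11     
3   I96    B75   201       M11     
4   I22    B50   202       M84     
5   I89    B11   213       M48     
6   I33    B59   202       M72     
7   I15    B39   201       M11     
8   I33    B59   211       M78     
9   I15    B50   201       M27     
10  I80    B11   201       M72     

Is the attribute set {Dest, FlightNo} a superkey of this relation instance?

Yes

All 10 rows have distinct {Dest, FlightNo} values, so {Dest, FlightNo} → (all attributes) holds and {Dest, FlightNo} is a superkey.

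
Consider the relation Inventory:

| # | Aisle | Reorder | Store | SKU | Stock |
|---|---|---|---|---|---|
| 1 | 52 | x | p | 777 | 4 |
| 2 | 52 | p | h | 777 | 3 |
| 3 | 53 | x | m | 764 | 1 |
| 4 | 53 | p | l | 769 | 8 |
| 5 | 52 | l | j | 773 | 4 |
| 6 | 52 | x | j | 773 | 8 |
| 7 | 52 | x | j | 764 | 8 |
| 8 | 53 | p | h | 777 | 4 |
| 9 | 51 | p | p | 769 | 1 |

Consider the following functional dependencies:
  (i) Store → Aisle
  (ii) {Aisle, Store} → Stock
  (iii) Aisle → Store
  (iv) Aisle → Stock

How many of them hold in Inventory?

(i) Store → Aisle: Store=p: rows 1, 9 → Aisle takes values {52, 51} — violation; Store=h: rows 2, 8 → Aisle takes values {52, 53} — violation — fails.
(ii) {Aisle, Store} → Stock: (Aisle=52, Store=j): rows 5, 6, 7 → Stock takes values {4, 8} — violation — fails.
(iii) Aisle → Store: Aisle=52: rows 1, 2, 5, 6, 7 → Store takes values {p, h, j} — violation; Aisle=53: rows 3, 4, 8 → Store takes values {m, l, h} — violation — fails.
(iv) Aisle → Stock: Aisle=52: rows 1, 2, 5, 6, 7 → Stock takes values {4, 3, 8} — violation; Aisle=53: rows 3, 4, 8 → Stock takes values {1, 8, 4} — violation — fails.
None of the 4 dependencies hold.

0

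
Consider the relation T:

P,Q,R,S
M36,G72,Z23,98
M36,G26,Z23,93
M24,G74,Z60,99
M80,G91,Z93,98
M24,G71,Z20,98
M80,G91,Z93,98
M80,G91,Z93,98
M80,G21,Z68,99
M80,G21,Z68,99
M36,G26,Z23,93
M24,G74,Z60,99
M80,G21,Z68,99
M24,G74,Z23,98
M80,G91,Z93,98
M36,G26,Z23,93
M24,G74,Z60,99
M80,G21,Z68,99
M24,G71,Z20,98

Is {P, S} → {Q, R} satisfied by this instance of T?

No

(P=M36, S=98): 1 row → {Q,R} = (G72, Z23) ✓
(P=M36, S=93): 3 rows → {Q,R} = (G26, Z23), (G26, Z23), (G26, Z23) ✓
(P=M24, S=99): 3 rows → {Q,R} = (G74, Z60), (G74, Z60), (G74, Z60) ✓
(P=M80, S=98): 4 rows → {Q,R} = (G91, Z93), (G91, Z93), (G91, Z93), (G91, Z93) ✓
(P=M24, S=98): 3 rows → {Q,R} takes values {(G71, Z20), (G74, Z23)} — violation
(P=M80, S=99): 4 rows → {Q,R} = (G21, Z68), (G21, Z68), (G21, Z68), (G21, Z68) ✓
Two rows agree on {P, S} but differ on {Q, R}, so {P, S} → {Q, R} does not hold.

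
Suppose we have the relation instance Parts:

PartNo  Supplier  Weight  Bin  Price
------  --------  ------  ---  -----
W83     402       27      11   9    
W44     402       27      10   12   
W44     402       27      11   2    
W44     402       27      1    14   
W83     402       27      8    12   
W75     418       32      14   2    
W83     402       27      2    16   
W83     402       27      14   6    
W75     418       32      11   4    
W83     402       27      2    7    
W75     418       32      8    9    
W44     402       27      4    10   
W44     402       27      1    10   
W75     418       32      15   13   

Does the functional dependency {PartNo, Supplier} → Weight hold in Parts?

(PartNo=W83, Supplier=402): 5 rows → Weight = 27, 27, 27, 27, 27 ✓
(PartNo=W44, Supplier=402): 5 rows → Weight = 27, 27, 27, 27, 27 ✓
(PartNo=W75, Supplier=418): 4 rows → Weight = 32, 32, 32, 32 ✓
Every {PartNo, Supplier} value is associated with a single Weight value, so {PartNo, Supplier} → Weight holds.

Yes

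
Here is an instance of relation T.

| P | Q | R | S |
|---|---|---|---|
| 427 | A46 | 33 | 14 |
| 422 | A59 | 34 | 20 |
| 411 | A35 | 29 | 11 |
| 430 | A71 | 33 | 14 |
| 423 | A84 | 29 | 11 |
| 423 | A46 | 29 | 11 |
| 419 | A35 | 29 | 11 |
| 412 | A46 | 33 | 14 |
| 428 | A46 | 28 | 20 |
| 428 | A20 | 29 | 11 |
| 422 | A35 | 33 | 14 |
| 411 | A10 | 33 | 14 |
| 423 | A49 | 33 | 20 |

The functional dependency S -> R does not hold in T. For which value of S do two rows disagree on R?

S=14: 5 rows → R = 33, 33, 33, 33, 33 ✓
S=20: 3 rows → R takes values {34, 28, 33} — violation
S=11: 5 rows → R = 29, 29, 29, 29, 29 ✓
The only S value with inconsistent R is S=20.

20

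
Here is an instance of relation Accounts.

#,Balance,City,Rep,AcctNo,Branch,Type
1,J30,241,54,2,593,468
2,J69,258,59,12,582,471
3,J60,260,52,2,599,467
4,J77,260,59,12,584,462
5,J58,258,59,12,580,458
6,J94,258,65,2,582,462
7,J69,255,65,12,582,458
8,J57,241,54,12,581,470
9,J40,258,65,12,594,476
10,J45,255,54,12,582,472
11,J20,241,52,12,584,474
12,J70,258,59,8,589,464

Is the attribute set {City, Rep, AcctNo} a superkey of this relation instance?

Rows 2 and 5 have the same {City, Rep, AcctNo} value (City=258, Rep=59, AcctNo=12) but are distinct tuples, so {City, Rep, AcctNo} does not determine every attribute — not a superkey.

No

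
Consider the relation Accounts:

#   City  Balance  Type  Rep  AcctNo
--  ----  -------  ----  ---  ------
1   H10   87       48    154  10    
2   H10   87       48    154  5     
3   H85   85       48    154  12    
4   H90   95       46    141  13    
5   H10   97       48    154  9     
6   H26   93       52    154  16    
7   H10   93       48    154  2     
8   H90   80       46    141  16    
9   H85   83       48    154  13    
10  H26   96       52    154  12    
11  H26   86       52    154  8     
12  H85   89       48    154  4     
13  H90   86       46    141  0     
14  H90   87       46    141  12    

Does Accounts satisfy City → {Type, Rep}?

Yes

City=H10: rows 1, 2, 5, 7 → {Type,Rep} = (48, 154), (48, 154), (48, 154), (48, 154) ✓
City=H85: rows 3, 9, 12 → {Type,Rep} = (48, 154), (48, 154), (48, 154) ✓
City=H90: rows 4, 8, 13, 14 → {Type,Rep} = (46, 141), (46, 141), (46, 141), (46, 141) ✓
City=H26: rows 6, 10, 11 → {Type,Rep} = (52, 154), (52, 154), (52, 154) ✓
Every City value is associated with a single {Type, Rep} value, so City → {Type, Rep} holds.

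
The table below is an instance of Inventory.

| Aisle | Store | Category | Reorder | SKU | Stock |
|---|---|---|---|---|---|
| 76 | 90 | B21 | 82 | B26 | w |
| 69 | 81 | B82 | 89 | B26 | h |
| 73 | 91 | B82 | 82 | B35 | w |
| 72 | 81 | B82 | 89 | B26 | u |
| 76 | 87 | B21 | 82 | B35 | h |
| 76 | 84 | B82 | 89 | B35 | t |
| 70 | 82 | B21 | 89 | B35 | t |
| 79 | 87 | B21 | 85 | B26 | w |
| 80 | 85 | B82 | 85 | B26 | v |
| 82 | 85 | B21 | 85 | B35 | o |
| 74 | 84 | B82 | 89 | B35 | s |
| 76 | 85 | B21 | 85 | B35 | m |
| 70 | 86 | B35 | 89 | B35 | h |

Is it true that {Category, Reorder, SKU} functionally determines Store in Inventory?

(Category=B21, Reorder=82, SKU=B26): 1 row → Store = 90 ✓
(Category=B82, Reorder=89, SKU=B26): 2 rows → Store = 81, 81 ✓
(Category=B82, Reorder=82, SKU=B35): 1 row → Store = 91 ✓
(Category=B21, Reorder=82, SKU=B35): 1 row → Store = 87 ✓
(Category=B82, Reorder=89, SKU=B35): 2 rows → Store = 84, 84 ✓
(Category=B21, Reorder=89, SKU=B35): 1 row → Store = 82 ✓
(Category=B21, Reorder=85, SKU=B26): 1 row → Store = 87 ✓
(Category=B82, Reorder=85, SKU=B26): 1 row → Store = 85 ✓
(Category=B21, Reorder=85, SKU=B35): 2 rows → Store = 85, 85 ✓
(Category=B35, Reorder=89, SKU=B35): 1 row → Store = 86 ✓
Every {Category, Reorder, SKU} value is associated with a single Store value, so {Category, Reorder, SKU} → Store holds.

Yes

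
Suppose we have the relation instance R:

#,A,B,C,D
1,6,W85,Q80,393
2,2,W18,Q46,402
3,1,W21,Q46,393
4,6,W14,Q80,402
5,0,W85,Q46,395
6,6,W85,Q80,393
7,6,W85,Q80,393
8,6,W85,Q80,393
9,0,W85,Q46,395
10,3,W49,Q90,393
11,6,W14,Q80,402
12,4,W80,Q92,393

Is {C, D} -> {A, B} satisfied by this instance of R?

Yes

(C=Q80, D=393): rows 1, 6, 7, 8 → {A,B} = (6, W85), (6, W85), (6, W85), (6, W85) ✓
(C=Q46, D=402): row 2 → {A,B} = (2, W18) ✓
(C=Q46, D=393): row 3 → {A,B} = (1, W21) ✓
(C=Q80, D=402): rows 4, 11 → {A,B} = (6, W14), (6, W14) ✓
(C=Q46, D=395): rows 5, 9 → {A,B} = (0, W85), (0, W85) ✓
(C=Q90, D=393): row 10 → {A,B} = (3, W49) ✓
(C=Q92, D=393): row 12 → {A,B} = (4, W80) ✓
Every {C, D} value is associated with a single {A, B} value, so {C, D} -> {A, B} holds.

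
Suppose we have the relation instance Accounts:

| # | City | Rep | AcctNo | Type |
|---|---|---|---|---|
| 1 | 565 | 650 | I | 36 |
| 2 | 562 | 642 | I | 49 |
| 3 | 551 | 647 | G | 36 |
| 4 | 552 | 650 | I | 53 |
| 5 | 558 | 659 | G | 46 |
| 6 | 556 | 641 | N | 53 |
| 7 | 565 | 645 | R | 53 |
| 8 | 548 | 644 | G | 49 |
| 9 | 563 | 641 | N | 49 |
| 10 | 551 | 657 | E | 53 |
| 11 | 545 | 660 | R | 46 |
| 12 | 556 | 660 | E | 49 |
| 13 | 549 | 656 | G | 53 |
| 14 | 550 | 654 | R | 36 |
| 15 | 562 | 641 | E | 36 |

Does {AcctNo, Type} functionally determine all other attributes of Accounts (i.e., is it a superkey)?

All 15 rows have distinct {AcctNo, Type} values, so {AcctNo, Type} → (all attributes) holds and {AcctNo, Type} is a superkey.

Yes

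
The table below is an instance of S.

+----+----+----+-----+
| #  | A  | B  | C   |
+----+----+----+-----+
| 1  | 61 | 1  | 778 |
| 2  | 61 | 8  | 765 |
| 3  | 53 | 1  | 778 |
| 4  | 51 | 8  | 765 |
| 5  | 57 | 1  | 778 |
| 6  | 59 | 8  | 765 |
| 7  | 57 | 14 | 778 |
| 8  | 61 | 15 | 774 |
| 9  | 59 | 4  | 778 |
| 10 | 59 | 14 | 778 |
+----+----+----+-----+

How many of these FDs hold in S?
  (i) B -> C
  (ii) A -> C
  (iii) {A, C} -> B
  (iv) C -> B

(i) B -> C: every LHS value maps to a single RHS value — holds.
(ii) A -> C: A=61: rows 1, 2, 8 → C takes values {778, 765, 774} — violation; A=59: rows 6, 9, 10 → C takes values {765, 778} — violation — fails.
(iii) {A, C} -> B: (A=57, C=778): rows 5, 7 → B takes values {1, 14} — violation; (A=59, C=778): rows 9, 10 → B takes values {4, 14} — violation — fails.
(iv) C -> B: C=778: rows 1, 3, 5, 7, 9, 10 → B takes values {1, 14, 4} — violation — fails.
1 of the 4 dependencies holds.

1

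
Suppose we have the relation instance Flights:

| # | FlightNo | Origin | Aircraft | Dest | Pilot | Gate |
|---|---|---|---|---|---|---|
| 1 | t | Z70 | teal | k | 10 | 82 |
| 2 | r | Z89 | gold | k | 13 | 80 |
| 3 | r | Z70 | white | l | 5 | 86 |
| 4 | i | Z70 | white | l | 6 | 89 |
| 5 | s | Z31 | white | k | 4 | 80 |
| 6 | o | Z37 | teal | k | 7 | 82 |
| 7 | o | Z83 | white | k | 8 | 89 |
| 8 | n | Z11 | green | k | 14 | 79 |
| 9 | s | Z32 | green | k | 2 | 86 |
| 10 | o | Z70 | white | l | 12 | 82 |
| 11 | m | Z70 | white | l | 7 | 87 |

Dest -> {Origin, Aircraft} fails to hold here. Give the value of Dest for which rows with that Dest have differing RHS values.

k

Dest=k: rows 1, 2, 5, 6, 7, 8, 9 → {Origin,Aircraft} takes values {(Z70, teal), (Z89, gold), (Z31, white), (Z37, teal), (Z83, white), (Z11, green), (Z32, green)} — violation
Dest=l: rows 3, 4, 10, 11 → {Origin,Aircraft} = (Z70, white), (Z70, white), (Z70, white), (Z70, white) ✓
The only Dest value with inconsistent RHS is Dest=k.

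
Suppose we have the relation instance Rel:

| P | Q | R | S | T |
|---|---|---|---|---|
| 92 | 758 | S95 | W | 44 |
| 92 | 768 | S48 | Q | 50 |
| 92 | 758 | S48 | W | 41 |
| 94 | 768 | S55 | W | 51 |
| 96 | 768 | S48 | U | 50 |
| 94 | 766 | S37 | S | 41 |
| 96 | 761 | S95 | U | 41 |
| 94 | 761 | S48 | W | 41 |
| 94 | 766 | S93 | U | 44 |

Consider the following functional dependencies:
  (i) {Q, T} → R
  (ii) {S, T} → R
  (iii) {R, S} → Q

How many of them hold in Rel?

1

(i) {Q, T} → R: (Q=761, T=41): 2 rows → R takes values {S95, S48} — violation — fails.
(ii) {S, T} → R: every LHS value maps to a single RHS value — holds.
(iii) {R, S} → Q: (R=S48, S=W): 2 rows → Q takes values {758, 761} — violation — fails.
1 of the 3 dependencies holds.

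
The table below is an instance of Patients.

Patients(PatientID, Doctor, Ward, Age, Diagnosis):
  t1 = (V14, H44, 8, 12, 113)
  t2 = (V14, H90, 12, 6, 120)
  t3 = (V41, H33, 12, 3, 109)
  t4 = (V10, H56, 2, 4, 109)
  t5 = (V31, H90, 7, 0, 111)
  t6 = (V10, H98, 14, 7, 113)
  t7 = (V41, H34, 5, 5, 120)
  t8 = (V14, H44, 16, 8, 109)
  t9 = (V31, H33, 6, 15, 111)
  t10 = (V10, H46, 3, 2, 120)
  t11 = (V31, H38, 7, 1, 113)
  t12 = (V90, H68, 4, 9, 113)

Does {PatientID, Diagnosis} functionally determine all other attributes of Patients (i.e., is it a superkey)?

Rows 5 and 9 have the same {PatientID, Diagnosis} value (PatientID=V31, Diagnosis=111) but are distinct tuples, so {PatientID, Diagnosis} does not determine every attribute — not a superkey.

No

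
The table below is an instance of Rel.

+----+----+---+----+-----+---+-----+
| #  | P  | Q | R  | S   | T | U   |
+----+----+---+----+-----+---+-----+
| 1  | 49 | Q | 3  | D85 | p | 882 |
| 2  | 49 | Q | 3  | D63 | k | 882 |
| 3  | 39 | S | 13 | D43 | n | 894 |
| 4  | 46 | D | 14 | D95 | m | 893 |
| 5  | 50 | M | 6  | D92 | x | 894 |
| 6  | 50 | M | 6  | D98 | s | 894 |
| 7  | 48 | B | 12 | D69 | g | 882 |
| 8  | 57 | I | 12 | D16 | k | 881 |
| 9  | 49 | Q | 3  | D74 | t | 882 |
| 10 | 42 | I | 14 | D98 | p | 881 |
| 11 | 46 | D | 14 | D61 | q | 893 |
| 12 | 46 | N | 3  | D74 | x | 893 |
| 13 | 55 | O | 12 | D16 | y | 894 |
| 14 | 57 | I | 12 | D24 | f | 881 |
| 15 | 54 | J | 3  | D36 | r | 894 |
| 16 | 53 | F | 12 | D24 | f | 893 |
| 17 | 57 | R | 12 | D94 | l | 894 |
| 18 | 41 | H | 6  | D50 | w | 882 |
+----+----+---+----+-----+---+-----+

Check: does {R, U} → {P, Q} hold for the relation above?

(R=3, U=882): rows 1, 2, 9 → {P,Q} = (49, Q), (49, Q), (49, Q) ✓
(R=13, U=894): row 3 → {P,Q} = (39, S) ✓
(R=14, U=893): rows 4, 11 → {P,Q} = (46, D), (46, D) ✓
(R=6, U=894): rows 5, 6 → {P,Q} = (50, M), (50, M) ✓
(R=12, U=882): row 7 → {P,Q} = (48, B) ✓
(R=12, U=881): rows 8, 14 → {P,Q} = (57, I), (57, I) ✓
(R=14, U=881): row 10 → {P,Q} = (42, I) ✓
(R=3, U=893): row 12 → {P,Q} = (46, N) ✓
(R=12, U=894): rows 13, 17 → {P,Q} takes values {(55, O), (57, R)} — violation
(R=3, U=894): row 15 → {P,Q} = (54, J) ✓
(R=12, U=893): row 16 → {P,Q} = (53, F) ✓
(R=6, U=882): row 18 → {P,Q} = (41, H) ✓
Two rows agree on {R, U} but differ on {P, Q}, so {R, U} → {P, Q} does not hold.

No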